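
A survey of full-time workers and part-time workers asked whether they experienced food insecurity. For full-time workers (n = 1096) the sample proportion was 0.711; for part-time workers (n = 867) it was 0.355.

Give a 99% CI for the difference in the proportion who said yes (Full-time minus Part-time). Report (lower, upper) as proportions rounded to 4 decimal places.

The two standard errors are √(0.7110×0.2890/1096) = 0.01369 and √(0.3550×0.6450/867) = 0.01625.
Because the samples are independent, SE_diff = √(0.01369² + 0.01625²) = 0.02125.
Using z* = 2.576 for 99%, ME = 2.576 × 0.02125 = 0.05474.
p̂₁ − p̂₂ = 0.3560; interval 0.3560 ± 0.05474 gives (0.3013, 0.4107).

(0.3013, 0.4107)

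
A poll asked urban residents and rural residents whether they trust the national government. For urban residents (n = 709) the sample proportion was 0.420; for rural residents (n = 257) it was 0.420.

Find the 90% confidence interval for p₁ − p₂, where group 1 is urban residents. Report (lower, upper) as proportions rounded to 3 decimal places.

Each SE is √(p̂(1−p̂)/n): √(0.4200·0.5800/709) = 0.01854 and √(0.4200·0.5800/257) = 0.03079.
SE(p̂₁ − p̂₂) = √(SE₁² + SE₂²) = √(0.0003437316 + 0.0009480241) = 0.03594, since the two samples are independent.
At 90% confidence z* = 1.645; margin = 1.645 × 0.03594 = 0.05912.
The difference is 0.4200 − 0.4200 = 0.0000, so the interval is 0.0000 ± 0.05912 = (-0.059, 0.059).

(-0.059, 0.059)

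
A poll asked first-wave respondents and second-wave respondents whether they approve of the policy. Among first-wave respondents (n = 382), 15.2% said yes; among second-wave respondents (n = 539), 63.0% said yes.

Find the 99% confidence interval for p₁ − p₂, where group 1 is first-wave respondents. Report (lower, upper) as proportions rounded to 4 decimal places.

SE₁ = √(p̂₁(1−p̂₁)/n₁) = √(0.1520·0.8480/382) = 0.01837; SE₂ = √(0.6300·0.3700/539) = 0.02080.
Independent samples: SE of the difference = √(SE₁² + SE₂²) = √(0.0003374569 + 0.00043264) = 0.02775.
z* for 99% confidence is 2.576, so the margin of error is 2.576 × 0.02775 = 0.07148.
Point estimate p̂₁ − p̂₂ = 0.1520 − 0.6300 = -0.4780.
-0.4780 ± 0.07148 → (-0.5495, -0.4065).

(-0.5495, -0.4065)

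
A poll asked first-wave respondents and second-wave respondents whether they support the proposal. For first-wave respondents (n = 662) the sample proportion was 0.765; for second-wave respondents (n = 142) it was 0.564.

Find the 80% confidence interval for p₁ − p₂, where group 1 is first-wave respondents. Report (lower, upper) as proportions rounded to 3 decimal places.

The two standard errors are √(0.7650×0.2350/662) = 0.01648 and √(0.5640×0.4360/142) = 0.04161.
Because the samples are independent, SE_diff = √(0.01648² + 0.04161²) = 0.04475.
Using z* = 1.282 for 80%, ME = 1.282 × 0.04475 = 0.05737.
p̂₁ − p̂₂ = 0.2010; interval 0.2010 ± 0.05737 gives (0.144, 0.258).

(0.144, 0.258)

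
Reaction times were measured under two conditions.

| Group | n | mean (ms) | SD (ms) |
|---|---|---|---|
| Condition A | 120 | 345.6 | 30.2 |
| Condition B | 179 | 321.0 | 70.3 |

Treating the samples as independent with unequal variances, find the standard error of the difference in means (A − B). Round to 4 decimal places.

5.9338

Standard errors of each mean: 30.2/√120 = 2.7569 and 70.3/√179 = 5.2545.
SE(x̄₁ − x̄₂) = √(2.7569² + 5.2545²) = 5.9338 for independent samples with unequal variances.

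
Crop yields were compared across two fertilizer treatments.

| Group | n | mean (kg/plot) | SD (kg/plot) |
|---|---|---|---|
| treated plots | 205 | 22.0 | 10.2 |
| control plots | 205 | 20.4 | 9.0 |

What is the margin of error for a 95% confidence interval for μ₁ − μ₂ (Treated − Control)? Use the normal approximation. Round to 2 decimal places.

Standard errors of each mean: 10.2/√205 = 0.7124 and 9.0/√205 = 0.6286.
SE(x̄₁ − x̄₂) = √(0.7124² + 0.6286²) = 0.9501 for independent samples with unequal variances.
With z* = 1.960, the margin is 1.960 × 0.9501 = 1.8622.

1.86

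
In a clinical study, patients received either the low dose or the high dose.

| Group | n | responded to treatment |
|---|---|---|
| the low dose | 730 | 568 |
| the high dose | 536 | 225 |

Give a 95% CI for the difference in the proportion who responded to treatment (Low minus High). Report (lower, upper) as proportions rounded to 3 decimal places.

(0.307, 0.410)

Sample proportions: 568/730 = 0.7781, 225/536 = 0.4198.
Each SE is √(p̂(1−p̂)/n): √(0.7781·0.2219/730) = 0.01538 and √(0.4198·0.5802/536) = 0.02132.
SE(p̂₁ − p̂₂) = √(SE₁² + SE₂²) = √(0.0002365444 + 0.0004545424) = 0.02629, since the two samples are independent.
At 95% confidence z* = 1.960; margin = 1.960 × 0.02629 = 0.05153.
The difference is 0.7781 − 0.4198 = 0.3583, so the interval is 0.3583 ± 0.05153 = (0.307, 0.410).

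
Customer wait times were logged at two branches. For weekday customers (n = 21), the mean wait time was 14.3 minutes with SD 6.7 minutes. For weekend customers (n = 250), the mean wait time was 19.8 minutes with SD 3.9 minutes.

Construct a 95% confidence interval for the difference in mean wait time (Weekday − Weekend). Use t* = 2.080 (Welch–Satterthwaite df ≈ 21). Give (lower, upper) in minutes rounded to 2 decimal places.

(-8.58, -2.42)

Per-group SEs: s₁/√n₁ = 6.7/√21 = 1.4621, s₂/√n₂ = 3.9/√250 = 0.2467.
Unpooled SE of the difference: √(2.13773641 + 0.06086089) = 1.4828.
Margin of error = t* · SE = 2.080 × 1.4828 = 3.0842.
x̄₁ − x̄₂ = 14.3 − 19.8 = -5.5000.
CI: -5.5000 ± 3.0842 = (-8.58, -2.42).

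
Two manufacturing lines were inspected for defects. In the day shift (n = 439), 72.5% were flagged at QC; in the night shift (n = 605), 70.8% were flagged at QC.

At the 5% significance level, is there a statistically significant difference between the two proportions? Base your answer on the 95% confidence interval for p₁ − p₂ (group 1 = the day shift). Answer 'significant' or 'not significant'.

not significant

The two standard errors are √(0.7250×0.2750/439) = 0.02131 and √(0.7080×0.2920/605) = 0.01849.
Because the samples are independent, SE_diff = √(0.02131² + 0.01849²) = 0.02821.
Using z* = 1.960 for 95%, ME = 1.960 × 0.02821 = 0.05529.
p̂₁ − p̂₂ = 0.0170; interval 0.0170 ± 0.05529 gives (-0.03829, 0.07229).
The interval (-0.03829, 0.07229) contains 0, so the difference is not significant.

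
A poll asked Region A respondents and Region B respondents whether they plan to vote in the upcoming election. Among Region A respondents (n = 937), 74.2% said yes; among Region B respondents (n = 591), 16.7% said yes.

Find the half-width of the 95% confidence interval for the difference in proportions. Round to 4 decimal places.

0.0411

SE₁ = √(p̂₁(1−p̂₁)/n₁) = √(0.7420·0.2580/937) = 0.01429; SE₂ = √(0.1670·0.8330/591) = 0.01534.
Independent samples: SE of the difference = √(SE₁² + SE₂²) = √(0.0002042041 + 0.0002353156) = 0.02096.
z* for 95% confidence is 1.960, so the margin of error is 1.960 × 0.02096 = 0.04108.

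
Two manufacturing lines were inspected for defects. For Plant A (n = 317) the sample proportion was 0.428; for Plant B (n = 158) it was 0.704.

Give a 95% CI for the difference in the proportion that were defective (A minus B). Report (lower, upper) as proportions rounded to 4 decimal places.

Each SE is √(p̂(1−p̂)/n): √(0.4280·0.5720/317) = 0.02779 and √(0.7040·0.2960/158) = 0.03632.
SE(p̂₁ − p̂₂) = √(SE₁² + SE₂²) = √(0.0007722841 + 0.0013191424) = 0.04573, since the two samples are independent.
At 95% confidence z* = 1.960; margin = 1.960 × 0.04573 = 0.08963.
The difference is 0.4280 − 0.7040 = -0.2760, so the interval is -0.2760 ± 0.08963 = (-0.3656, -0.1864).

(-0.3656, -0.1864)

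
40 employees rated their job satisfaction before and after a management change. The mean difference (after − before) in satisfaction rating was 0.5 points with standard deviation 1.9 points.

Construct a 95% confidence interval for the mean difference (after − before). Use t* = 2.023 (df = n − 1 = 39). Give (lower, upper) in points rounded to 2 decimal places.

This is a matched-pairs design, so SE = s_d/√n = 1.9/√40 = 0.3004.
Margin = 2.023 × 0.3004 = 0.6077; the interval is 0.5 ± 0.6077 = (-0.11, 1.11).

(-0.11, 1.11)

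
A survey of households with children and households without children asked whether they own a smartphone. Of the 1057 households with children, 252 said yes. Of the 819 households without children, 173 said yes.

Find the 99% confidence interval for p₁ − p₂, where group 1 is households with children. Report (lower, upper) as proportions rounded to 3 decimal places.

(-0.023, 0.077)

p̂₁ = 252/1057 = 0.2384 and p̂₂ = 173/819 = 0.2112.
SE₁ = √(p̂₁(1−p̂₁)/n₁) = √(0.2384·0.7616/1057) = 0.01311; SE₂ = √(0.2112·0.7888/819) = 0.01426.
Independent samples: SE of the difference = √(SE₁² + SE₂²) = √(0.0001718721 + 0.0002033476) = 0.01937.
z* for 99% confidence is 2.576, so the margin of error is 2.576 × 0.01937 = 0.04990.
Point estimate p̂₁ − p̂₂ = 0.2384 − 0.2112 = 0.0272.
0.0272 ± 0.04990 → (-0.023, 0.077).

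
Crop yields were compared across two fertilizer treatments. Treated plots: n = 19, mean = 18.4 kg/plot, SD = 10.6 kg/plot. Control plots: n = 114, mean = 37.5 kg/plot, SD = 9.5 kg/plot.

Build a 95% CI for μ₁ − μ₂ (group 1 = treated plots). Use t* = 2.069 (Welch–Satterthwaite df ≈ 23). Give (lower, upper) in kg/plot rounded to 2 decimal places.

Per-group SEs: s₁/√n₁ = 10.6/√19 = 2.4318, s₂/√n₂ = 9.5/√114 = 0.8898.
Unpooled SE of the difference: √(5.91365124 + 0.79174404) = 2.5895.
Margin of error = t* · SE = 2.069 × 2.5895 = 5.3577.
x̄₁ − x̄₂ = 18.4 − 37.5 = -19.1000.
CI: -19.1000 ± 5.3577 = (-24.46, -13.74).

(-24.46, -13.74)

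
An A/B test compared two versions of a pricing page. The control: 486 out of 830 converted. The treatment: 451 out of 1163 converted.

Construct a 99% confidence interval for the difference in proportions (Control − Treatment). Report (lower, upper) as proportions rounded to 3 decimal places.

(0.140, 0.255)

p̂₁ = 486/830 = 0.5855 and p̂₂ = 451/1163 = 0.3878.
SE₁ = √(p̂₁(1−p̂₁)/n₁) = √(0.5855·0.4145/830) = 0.01710; SE₂ = √(0.3878·0.6122/1163) = 0.01429.
Independent samples: SE of the difference = √(SE₁² + SE₂²) = √(0.00029241 + 0.0002042041) = 0.02228.
z* for 99% confidence is 2.576, so the margin of error is 2.576 × 0.02228 = 0.05739.
Point estimate p̂₁ − p̂₂ = 0.5855 − 0.3878 = 0.1977.
0.1977 ± 0.05739 → (0.140, 0.255).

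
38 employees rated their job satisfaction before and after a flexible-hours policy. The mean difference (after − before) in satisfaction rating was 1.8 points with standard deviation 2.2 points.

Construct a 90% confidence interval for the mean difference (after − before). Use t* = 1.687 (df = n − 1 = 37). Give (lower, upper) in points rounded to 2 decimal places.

(1.20, 2.40)

This is a matched-pairs design, so SE = s_d/√n = 2.2/√38 = 0.3569.
Margin = 1.687 × 0.3569 = 0.6021; the interval is 1.8 ± 0.6021 = (1.20, 2.40).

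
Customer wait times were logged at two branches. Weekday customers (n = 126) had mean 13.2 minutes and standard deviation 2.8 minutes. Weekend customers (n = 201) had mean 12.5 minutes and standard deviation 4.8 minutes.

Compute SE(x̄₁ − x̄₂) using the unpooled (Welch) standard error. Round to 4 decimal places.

SE₁ = s₁/√n₁ = 2.8/√126 = 0.2494; SE₂ = 4.8/√201 = 0.3386.
Independent samples, unequal variances: SE_diff = √(SE₁² + SE₂²) = √(0.06220036 + 0.11464996) = 0.4205.

0.4205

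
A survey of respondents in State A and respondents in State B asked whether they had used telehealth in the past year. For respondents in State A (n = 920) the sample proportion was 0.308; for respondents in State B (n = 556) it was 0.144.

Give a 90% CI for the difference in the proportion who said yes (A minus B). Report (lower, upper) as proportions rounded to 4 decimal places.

(0.1290, 0.1990)

The two standard errors are √(0.3080×0.6920/920) = 0.01522 and √(0.1440×0.8560/556) = 0.01489.
Because the samples are independent, SE_diff = √(0.01522² + 0.01489²) = 0.02129.
Using z* = 1.645 for 90%, ME = 1.645 × 0.02129 = 0.03502.
p̂₁ − p̂₂ = 0.1640; interval 0.1640 ± 0.03502 gives (0.1290, 0.1990).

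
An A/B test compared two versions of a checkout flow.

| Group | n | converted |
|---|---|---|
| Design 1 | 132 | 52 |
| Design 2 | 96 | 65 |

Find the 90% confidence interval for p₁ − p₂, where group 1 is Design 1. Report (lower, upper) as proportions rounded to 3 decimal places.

Sample proportions: 52/132 = 0.3939, 65/96 = 0.6771.
Each SE is √(p̂(1−p̂)/n): √(0.3939·0.6061/132) = 0.04253 and √(0.6771·0.3229/96) = 0.04772.
SE(p̂₁ − p̂₂) = √(SE₁² + SE₂²) = √(0.0018088009 + 0.0022771984) = 0.06392, since the two samples are independent.
At 90% confidence z* = 1.645; margin = 1.645 × 0.06392 = 0.10515.
The difference is 0.3939 − 0.6771 = -0.2832, so the interval is -0.2832 ± 0.10515 = (-0.388, -0.178).

(-0.388, -0.178)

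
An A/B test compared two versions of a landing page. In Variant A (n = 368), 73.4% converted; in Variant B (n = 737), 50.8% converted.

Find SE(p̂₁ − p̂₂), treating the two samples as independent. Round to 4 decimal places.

The two standard errors are √(0.7340×0.2660/368) = 0.02303 and √(0.5080×0.4920/737) = 0.01842.
Because the samples are independent, SE_diff = √(0.02303² + 0.01842²) = 0.02949.

0.0295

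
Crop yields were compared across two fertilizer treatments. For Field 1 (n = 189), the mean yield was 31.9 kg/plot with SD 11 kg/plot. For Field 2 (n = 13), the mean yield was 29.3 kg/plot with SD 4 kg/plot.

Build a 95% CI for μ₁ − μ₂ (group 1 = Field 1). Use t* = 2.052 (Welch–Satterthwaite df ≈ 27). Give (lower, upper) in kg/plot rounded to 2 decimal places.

(-0.21, 5.41)

Standard errors of each mean: 11/√189 = 0.8001 and 4/√13 = 1.1094.
SE(x̄₁ − x̄₂) = √(0.8001² + 1.1094²) = 1.3678 for independent samples with unequal variances.
With t* = 2.052, the margin is 2.052 × 1.3678 = 2.8067.
x̄₁ − x̄₂ = 31.9 − 29.3 = 2.6000; the interval is 2.6000 ± 2.8067 = (-0.21, 5.41).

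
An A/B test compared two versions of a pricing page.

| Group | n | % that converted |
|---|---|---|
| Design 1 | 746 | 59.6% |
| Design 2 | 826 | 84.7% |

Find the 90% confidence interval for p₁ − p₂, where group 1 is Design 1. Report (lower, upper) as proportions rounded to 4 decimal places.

(-0.2870, -0.2150)

The two standard errors are √(0.5960×0.4040/746) = 0.01797 and √(0.8470×0.1530/826) = 0.01253.
Because the samples are independent, SE_diff = √(0.01797² + 0.01253²) = 0.02191.
Using z* = 1.645 for 90%, ME = 1.645 × 0.02191 = 0.03604.
p̂₁ − p̂₂ = -0.2510; interval -0.2510 ± 0.03604 gives (-0.2870, -0.2150).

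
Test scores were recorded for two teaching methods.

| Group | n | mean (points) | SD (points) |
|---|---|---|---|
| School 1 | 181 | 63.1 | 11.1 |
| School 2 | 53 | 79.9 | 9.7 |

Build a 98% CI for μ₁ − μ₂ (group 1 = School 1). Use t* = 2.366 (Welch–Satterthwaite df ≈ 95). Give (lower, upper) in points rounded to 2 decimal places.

(-20.51, -13.09)

SE₁ = s₁/√n₁ = 11.1/√181 = 0.8251; SE₂ = 9.7/√53 = 1.3324.
Independent samples, unequal variances: SE_diff = √(SE₁² + SE₂²) = √(0.68079001 + 1.77528976) = 1.5672.
t* = 2.366, so margin of error = 2.366 × 1.5672 = 3.7080.
Difference in means = 63.1 − 79.9 = -16.8000.
-16.8000 ± 3.7080 → (-20.51, -13.09).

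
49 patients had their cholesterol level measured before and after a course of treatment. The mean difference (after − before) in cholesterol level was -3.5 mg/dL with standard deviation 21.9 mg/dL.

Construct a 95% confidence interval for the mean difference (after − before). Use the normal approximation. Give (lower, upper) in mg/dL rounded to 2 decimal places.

(-9.63, 2.63)

Paired design: SE = s_d/√n = 21.9/√49 = 3.1286.
z* = 1.960; margin of error = 1.960 × 3.1286 = 6.1321.
-3.5 ± 6.1321 → (-9.63, 2.63).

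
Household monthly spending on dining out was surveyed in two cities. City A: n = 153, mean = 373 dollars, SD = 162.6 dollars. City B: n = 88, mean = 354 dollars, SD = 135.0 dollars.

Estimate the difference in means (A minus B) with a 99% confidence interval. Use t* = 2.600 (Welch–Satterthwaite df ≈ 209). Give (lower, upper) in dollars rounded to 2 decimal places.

(-31.68, 69.68)

Standard errors of each mean: 162.6/√153 = 13.1454 and 135.0/√88 = 14.3910.
SE(x̄₁ − x̄₂) = √(13.1454² + 14.3910²) = 19.4911 for independent samples with unequal variances.
With t* = 2.600, the margin is 2.600 × 19.4911 = 50.6769.
x̄₁ − x̄₂ = 373 − 354 = 19.0000; the interval is 19.0000 ± 50.6769 = (-31.68, 69.68).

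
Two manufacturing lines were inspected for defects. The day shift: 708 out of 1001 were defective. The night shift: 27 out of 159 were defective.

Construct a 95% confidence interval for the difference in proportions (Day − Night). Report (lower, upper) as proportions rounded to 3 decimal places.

(0.473, 0.602)

p̂₁ = 708/1001 = 0.7073 and p̂₂ = 27/159 = 0.1698.
SE₁ = √(p̂₁(1−p̂₁)/n₁) = √(0.7073·0.2927/1001) = 0.01438; SE₂ = √(0.1698·0.8302/159) = 0.02978.
Independent samples: SE of the difference = √(SE₁² + SE₂²) = √(0.0002067844 + 0.0008868484) = 0.03307.
z* for 95% confidence is 1.960, so the margin of error is 1.960 × 0.03307 = 0.06482.
Point estimate p̂₁ − p̂₂ = 0.7073 − 0.1698 = 0.5375.
0.5375 ± 0.06482 → (0.473, 0.602).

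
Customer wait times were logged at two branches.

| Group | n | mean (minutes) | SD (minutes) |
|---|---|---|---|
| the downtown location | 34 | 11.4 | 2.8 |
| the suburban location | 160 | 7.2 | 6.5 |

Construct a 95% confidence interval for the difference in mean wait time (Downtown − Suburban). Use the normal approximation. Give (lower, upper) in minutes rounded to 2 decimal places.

SE₁ = s₁/√n₁ = 2.8/√34 = 0.4802; SE₂ = 6.5/√160 = 0.5139.
Independent samples, unequal variances: SE_diff = √(SE₁² + SE₂²) = √(0.23059204 + 0.26409321) = 0.7033.
z* = 1.960, so margin of error = 1.960 × 0.7033 = 1.3785.
Difference in means = 11.4 − 7.2 = 4.2000.
4.2000 ± 1.3785 → (2.82, 5.58).

(2.82, 5.58)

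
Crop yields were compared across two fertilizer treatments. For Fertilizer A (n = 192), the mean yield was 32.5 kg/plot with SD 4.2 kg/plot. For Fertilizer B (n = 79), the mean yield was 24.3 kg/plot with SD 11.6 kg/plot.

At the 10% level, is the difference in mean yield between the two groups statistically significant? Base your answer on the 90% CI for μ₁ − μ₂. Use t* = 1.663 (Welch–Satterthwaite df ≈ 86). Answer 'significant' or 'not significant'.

SE₁ = s₁/√n₁ = 4.2/√192 = 0.3031; SE₂ = 11.6/√79 = 1.3051.
Independent samples, unequal variances: SE_diff = √(SE₁² + SE₂²) = √(0.09186961 + 1.70328601) = 1.3398.
t* = 1.663, so margin of error = 1.663 × 1.3398 = 2.2281.
Difference in means = 32.5 − 24.3 = 8.2000.
8.2000 ± 2.2281 → (5.9719, 10.4281).
The interval (5.9719, 10.4281) does not contain 0, so the difference is significant.

significant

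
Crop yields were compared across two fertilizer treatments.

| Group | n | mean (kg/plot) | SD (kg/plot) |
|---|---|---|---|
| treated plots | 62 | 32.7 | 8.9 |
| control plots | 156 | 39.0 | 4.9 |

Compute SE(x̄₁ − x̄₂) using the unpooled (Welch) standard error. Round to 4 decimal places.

1.1964

Per-group SEs: s₁/√n₁ = 8.9/√62 = 1.1303, s₂/√n₂ = 4.9/√156 = 0.3923.
Unpooled SE of the difference: √(1.27757809 + 0.15389929) = 1.1964.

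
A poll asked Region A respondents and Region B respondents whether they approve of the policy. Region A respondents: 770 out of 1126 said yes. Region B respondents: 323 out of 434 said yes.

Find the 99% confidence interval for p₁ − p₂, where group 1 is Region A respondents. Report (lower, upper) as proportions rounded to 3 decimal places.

First, p̂₁ = 770/1126 = 0.6838; p̂₂ = 323/434 = 0.7442.
The two standard errors are √(0.6838×0.3162/1126) = 0.01386 and √(0.7442×0.2558/434) = 0.02094.
Because the samples are independent, SE_diff = √(0.01386² + 0.02094²) = 0.02511.
Using z* = 2.576 for 99%, ME = 2.576 × 0.02511 = 0.06468.
p̂₁ − p̂₂ = -0.0604; interval -0.0604 ± 0.06468 gives (-0.125, 0.004).

(-0.125, 0.004)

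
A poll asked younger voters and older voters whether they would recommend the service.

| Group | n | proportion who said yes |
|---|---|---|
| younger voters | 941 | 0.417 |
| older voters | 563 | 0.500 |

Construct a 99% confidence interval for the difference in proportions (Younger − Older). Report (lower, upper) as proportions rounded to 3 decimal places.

(-0.151, -0.015)

Each SE is √(p̂(1−p̂)/n): √(0.4170·0.5830/941) = 0.01607 and √(0.5000·0.5000/563) = 0.02107.
SE(p̂₁ − p̂₂) = √(SE₁² + SE₂²) = √(0.0002582449 + 0.0004439449) = 0.02650, since the two samples are independent.
At 99% confidence z* = 2.576; margin = 2.576 × 0.02650 = 0.06826.
The difference is 0.4170 − 0.5000 = -0.0830, so the interval is -0.0830 ± 0.06826 = (-0.151, -0.015).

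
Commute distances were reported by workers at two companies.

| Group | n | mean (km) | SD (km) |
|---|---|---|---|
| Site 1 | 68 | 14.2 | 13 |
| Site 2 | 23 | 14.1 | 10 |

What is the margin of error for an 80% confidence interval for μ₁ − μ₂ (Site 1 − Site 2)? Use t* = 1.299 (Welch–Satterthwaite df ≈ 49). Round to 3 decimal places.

Per-group SEs: s₁/√n₁ = 13/√68 = 1.5765, s₂/√n₂ = 10/√23 = 2.0851.
Unpooled SE of the difference: √(2.48535225 + 4.34764201) = 2.6140.
Margin of error = t* · SE = 1.299 × 2.6140 = 3.3956.

3.396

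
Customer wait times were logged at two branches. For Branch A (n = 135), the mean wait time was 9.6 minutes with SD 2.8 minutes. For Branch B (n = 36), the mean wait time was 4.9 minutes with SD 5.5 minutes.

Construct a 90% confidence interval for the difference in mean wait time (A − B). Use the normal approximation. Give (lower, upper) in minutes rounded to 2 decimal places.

(3.14, 6.26)

Standard errors of each mean: 2.8/√135 = 0.2410 and 5.5/√36 = 0.9167.
SE(x̄₁ − x̄₂) = √(0.2410² + 0.9167²) = 0.9479 for independent samples with unequal variances.
With z* = 1.645, the margin is 1.645 × 0.9479 = 1.5593.
x̄₁ − x̄₂ = 9.6 − 4.9 = 4.7000; the interval is 4.7000 ± 1.5593 = (3.14, 6.26).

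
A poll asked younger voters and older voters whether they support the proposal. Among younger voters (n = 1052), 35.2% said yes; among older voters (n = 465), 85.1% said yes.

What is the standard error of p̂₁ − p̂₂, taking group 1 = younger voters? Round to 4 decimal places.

0.0221

The two standard errors are √(0.3520×0.6480/1052) = 0.01472 and √(0.8510×0.1490/465) = 0.01651.
Because the samples are independent, SE_diff = √(0.01472² + 0.01651²) = 0.02212.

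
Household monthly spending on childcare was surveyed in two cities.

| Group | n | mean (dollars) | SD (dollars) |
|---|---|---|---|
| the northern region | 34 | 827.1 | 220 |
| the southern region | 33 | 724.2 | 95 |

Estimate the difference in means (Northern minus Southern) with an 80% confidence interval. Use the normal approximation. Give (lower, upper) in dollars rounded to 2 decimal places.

(50.09, 155.71)

Standard errors of each mean: 220/√34 = 37.7297 and 95/√33 = 16.5374.
SE(x̄₁ − x̄₂) = √(37.7297² + 16.5374²) = 41.1949 for independent samples with unequal variances.
With z* = 1.282, the margin is 1.282 × 41.1949 = 52.8119.
x̄₁ − x̄₂ = 827.1 − 724.2 = 102.9000; the interval is 102.9000 ± 52.8119 = (50.09, 155.71).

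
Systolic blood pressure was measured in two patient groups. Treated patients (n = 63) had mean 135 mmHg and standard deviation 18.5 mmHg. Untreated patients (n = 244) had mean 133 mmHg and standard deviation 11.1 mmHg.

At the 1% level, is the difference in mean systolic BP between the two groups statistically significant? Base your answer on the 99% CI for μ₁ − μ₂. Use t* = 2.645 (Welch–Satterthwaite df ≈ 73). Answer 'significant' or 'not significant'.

not significant

Per-group SEs: s₁/√n₁ = 18.5/√63 = 2.3308, s₂/√n₂ = 11.1/√244 = 0.7106.
Unpooled SE of the difference: √(5.43262864 + 0.50495236) = 2.4367.
Margin of error = t* · SE = 2.645 × 2.4367 = 6.4451.
x̄₁ − x̄₂ = 135 − 133 = 2.0000.
CI: 2.0000 ± 6.4451 = (-4.4451, 8.4451).
The interval (-4.4451, 8.4451) contains 0, so the difference is not significant.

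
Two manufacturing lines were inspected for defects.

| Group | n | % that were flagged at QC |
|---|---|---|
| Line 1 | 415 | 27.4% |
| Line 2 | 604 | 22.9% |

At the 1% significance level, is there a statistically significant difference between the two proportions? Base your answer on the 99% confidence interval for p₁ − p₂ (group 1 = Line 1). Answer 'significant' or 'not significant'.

not significant

Each SE is √(p̂(1−p̂)/n): √(0.2740·0.7260/415) = 0.02189 and √(0.2290·0.7710/604) = 0.01710.
SE(p̂₁ − p̂₂) = √(SE₁² + SE₂²) = √(0.0004791721 + 0.00029241) = 0.02778, since the two samples are independent.
At 99% confidence z* = 2.576; margin = 2.576 × 0.02778 = 0.07156.
The difference is 0.2740 − 0.2290 = 0.0450, so the interval is 0.0450 ± 0.07156 = (-0.02656, 0.11656).
The interval (-0.02656, 0.11656) contains 0, so the difference is not significant.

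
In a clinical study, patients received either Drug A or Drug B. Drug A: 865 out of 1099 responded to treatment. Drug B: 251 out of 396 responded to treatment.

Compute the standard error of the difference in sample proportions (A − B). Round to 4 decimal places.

0.0272

Sample proportions: 865/1099 = 0.7871, 251/396 = 0.6338.
Each SE is √(p̂(1−p̂)/n): √(0.7871·0.2129/1099) = 0.01235 and √(0.6338·0.3662/396) = 0.02421.
SE(p̂₁ − p̂₂) = √(SE₁² + SE₂²) = √(0.0001525225 + 0.0005861241) = 0.02718, since the two samples are independent.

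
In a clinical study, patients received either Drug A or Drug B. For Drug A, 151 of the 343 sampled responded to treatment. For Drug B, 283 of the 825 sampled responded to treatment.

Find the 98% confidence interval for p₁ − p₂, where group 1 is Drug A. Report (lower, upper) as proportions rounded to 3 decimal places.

First, p̂₁ = 151/343 = 0.4402; p̂₂ = 283/825 = 0.3430.
The two standard errors are √(0.4402×0.5598/343) = 0.02680 and √(0.3430×0.6570/825) = 0.01653.
Because the samples are independent, SE_diff = √(0.02680² + 0.01653²) = 0.03149.
Using z* = 2.326 for 98%, ME = 2.326 × 0.03149 = 0.07325.
p̂₁ − p̂₂ = 0.0972; interval 0.0972 ± 0.07325 gives (0.024, 0.170).

(0.024, 0.170)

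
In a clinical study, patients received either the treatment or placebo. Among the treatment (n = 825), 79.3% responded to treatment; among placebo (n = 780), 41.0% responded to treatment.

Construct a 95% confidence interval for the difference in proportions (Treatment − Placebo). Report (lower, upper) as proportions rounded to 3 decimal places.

(0.339, 0.427)

The two standard errors are √(0.7930×0.2070/825) = 0.01411 and √(0.4100×0.5900/780) = 0.01761.
Because the samples are independent, SE_diff = √(0.01411² + 0.01761²) = 0.02257.
Using z* = 1.960 for 95%, ME = 1.960 × 0.02257 = 0.04424.
p̂₁ − p̂₂ = 0.3830; interval 0.3830 ± 0.04424 gives (0.339, 0.427).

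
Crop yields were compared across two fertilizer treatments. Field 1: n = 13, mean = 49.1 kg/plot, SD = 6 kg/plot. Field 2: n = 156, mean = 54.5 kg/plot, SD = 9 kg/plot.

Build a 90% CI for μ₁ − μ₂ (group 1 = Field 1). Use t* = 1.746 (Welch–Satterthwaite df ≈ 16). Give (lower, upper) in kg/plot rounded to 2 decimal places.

Standard errors of each mean: 6/√13 = 1.6641 and 9/√156 = 0.7206.
SE(x̄₁ − x̄₂) = √(1.6641² + 0.7206²) = 1.8134 for independent samples with unequal variances.
With t* = 1.746, the margin is 1.746 × 1.8134 = 3.1662.
x̄₁ − x̄₂ = 49.1 − 54.5 = -5.4000; the interval is -5.4000 ± 3.1662 = (-8.57, -2.23).

(-8.57, -2.23)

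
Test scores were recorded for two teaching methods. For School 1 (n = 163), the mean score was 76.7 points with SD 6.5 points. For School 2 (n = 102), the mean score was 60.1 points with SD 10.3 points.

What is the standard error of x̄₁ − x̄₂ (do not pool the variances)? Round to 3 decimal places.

1.140

SE₁ = s₁/√n₁ = 6.5/√163 = 0.5091; SE₂ = 10.3/√102 = 1.0199.
Independent samples, unequal variances: SE_diff = √(SE₁² + SE₂²) = √(0.25918281 + 1.04019601) = 1.1399.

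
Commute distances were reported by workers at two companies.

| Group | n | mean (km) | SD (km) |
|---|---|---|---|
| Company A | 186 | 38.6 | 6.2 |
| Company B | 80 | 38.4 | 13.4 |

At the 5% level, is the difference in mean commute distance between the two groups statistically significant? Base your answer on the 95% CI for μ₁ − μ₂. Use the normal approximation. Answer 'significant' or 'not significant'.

not significant

SE₁ = s₁/√n₁ = 6.2/√186 = 0.4546; SE₂ = 13.4/√80 = 1.4982.
Independent samples, unequal variances: SE_diff = √(SE₁² + SE₂²) = √(0.20666116 + 2.24460324) = 1.5657.
z* = 1.960, so margin of error = 1.960 × 1.5657 = 3.0688.
Difference in means = 38.6 − 38.4 = 0.2000.
0.2000 ± 3.0688 → (-2.8688, 3.2688).
The interval (-2.8688, 3.2688) contains 0, so the difference is not significant.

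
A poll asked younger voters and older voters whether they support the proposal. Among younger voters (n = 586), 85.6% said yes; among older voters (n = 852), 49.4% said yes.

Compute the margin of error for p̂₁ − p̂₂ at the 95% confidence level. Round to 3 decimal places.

SE₁ = √(p̂₁(1−p̂₁)/n₁) = √(0.8560·0.1440/586) = 0.01450; SE₂ = √(0.4940·0.5060/852) = 0.01713.
Independent samples: SE of the difference = √(SE₁² + SE₂²) = √(0.00021025 + 0.0002934369) = 0.02244.
z* for 95% confidence is 1.960, so the margin of error is 1.960 × 0.02244 = 0.04398.

0.044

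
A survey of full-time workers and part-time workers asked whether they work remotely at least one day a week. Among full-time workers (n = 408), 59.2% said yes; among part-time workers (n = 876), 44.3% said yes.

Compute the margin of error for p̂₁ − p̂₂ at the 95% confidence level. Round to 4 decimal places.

Each SE is √(p̂(1−p̂)/n): √(0.5920·0.4080/408) = 0.02433 and √(0.4430·0.5570/876) = 0.01678.
SE(p̂₁ − p̂₂) = √(SE₁² + SE₂²) = √(0.0005919489 + 0.0002815684) = 0.02956, since the two samples are independent.
At 95% confidence z* = 1.960; margin = 1.960 × 0.02956 = 0.05794.

0.0579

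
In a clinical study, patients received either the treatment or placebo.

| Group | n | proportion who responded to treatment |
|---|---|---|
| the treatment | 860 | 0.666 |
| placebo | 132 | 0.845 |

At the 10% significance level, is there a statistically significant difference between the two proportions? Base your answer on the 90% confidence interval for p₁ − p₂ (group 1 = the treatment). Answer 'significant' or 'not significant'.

SE₁ = √(p̂₁(1−p̂₁)/n₁) = √(0.6660·0.3340/860) = 0.01608; SE₂ = √(0.8450·0.1550/132) = 0.03150.
Independent samples: SE of the difference = √(SE₁² + SE₂²) = √(0.0002585664 + 0.00099225) = 0.03537.
z* for 90% confidence is 1.645, so the margin of error is 1.645 × 0.03537 = 0.05818.
Point estimate p̂₁ − p̂₂ = 0.6660 − 0.8450 = -0.1790.
-0.1790 ± 0.05818 → (-0.23718, -0.12082).
The interval (-0.23718, -0.12082) does not contain 0, so the difference is significant.

significant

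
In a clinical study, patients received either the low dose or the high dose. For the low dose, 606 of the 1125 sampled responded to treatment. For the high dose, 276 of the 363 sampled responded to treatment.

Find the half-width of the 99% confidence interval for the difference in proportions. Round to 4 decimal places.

0.0693

p̂₁ = 606/1125 = 0.5387 and p̂₂ = 276/363 = 0.7603.
SE₁ = √(p̂₁(1−p̂₁)/n₁) = √(0.5387·0.4613/1125) = 0.01486; SE₂ = √(0.7603·0.2397/363) = 0.02241.
Independent samples: SE of the difference = √(SE₁² + SE₂²) = √(0.0002208196 + 0.0005022081) = 0.02689.
z* for 99% confidence is 2.576, so the margin of error is 2.576 × 0.02689 = 0.06927.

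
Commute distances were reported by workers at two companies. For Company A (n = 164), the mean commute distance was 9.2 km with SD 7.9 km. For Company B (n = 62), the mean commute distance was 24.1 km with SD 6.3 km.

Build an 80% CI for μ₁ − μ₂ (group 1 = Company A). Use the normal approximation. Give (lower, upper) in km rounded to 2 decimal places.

(-16.20, -13.60)

Standard errors of each mean: 7.9/√164 = 0.6169 and 6.3/√62 = 0.8001.
SE(x̄₁ − x̄₂) = √(0.6169² + 0.8001²) = 1.0103 for independent samples with unequal variances.
With z* = 1.282, the margin is 1.282 × 1.0103 = 1.2952.
x̄₁ − x̄₂ = 9.2 − 24.1 = -14.9000; the interval is -14.9000 ± 1.2952 = (-16.20, -13.60).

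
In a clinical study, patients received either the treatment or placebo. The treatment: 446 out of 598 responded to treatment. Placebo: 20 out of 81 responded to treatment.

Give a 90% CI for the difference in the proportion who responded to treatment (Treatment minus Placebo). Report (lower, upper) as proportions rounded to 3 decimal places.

p̂₁ = 446/598 = 0.7458 and p̂₂ = 20/81 = 0.2469.
SE₁ = √(p̂₁(1−p̂₁)/n₁) = √(0.7458·0.2542/598) = 0.01781; SE₂ = √(0.2469·0.7531/81) = 0.04791.
Independent samples: SE of the difference = √(SE₁² + SE₂²) = √(0.0003171961 + 0.0022953681) = 0.05111.
z* for 90% confidence is 1.645, so the margin of error is 1.645 × 0.05111 = 0.08408.
Point estimate p̂₁ − p̂₂ = 0.7458 − 0.2469 = 0.4989.
0.4989 ± 0.08408 → (0.415, 0.583).

(0.415, 0.583)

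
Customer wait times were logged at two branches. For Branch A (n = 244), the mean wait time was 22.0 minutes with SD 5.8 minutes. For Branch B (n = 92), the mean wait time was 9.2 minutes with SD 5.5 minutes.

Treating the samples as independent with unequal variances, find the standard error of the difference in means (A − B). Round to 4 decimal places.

0.6831

SE₁ = s₁/√n₁ = 5.8/√244 = 0.3713; SE₂ = 5.5/√92 = 0.5734.
Independent samples, unequal variances: SE_diff = √(SE₁² + SE₂²) = √(0.13786369 + 0.32878756) = 0.6831.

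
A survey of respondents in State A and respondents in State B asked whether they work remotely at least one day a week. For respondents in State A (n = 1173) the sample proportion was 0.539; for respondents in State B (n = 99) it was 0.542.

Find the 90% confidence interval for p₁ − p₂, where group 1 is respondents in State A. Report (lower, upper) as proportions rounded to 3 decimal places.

Each SE is √(p̂(1−p̂)/n): √(0.5390·0.4610/1173) = 0.01455 and √(0.5420·0.4580/99) = 0.05007.
SE(p̂₁ − p̂₂) = √(SE₁² + SE₂²) = √(0.0002117025 + 0.0025070049) = 0.05214, since the two samples are independent.
At 90% confidence z* = 1.645; margin = 1.645 × 0.05214 = 0.08577.
The difference is 0.5390 − 0.5420 = -0.0030, so the interval is -0.0030 ± 0.08577 = (-0.089, 0.083).

(-0.089, 0.083)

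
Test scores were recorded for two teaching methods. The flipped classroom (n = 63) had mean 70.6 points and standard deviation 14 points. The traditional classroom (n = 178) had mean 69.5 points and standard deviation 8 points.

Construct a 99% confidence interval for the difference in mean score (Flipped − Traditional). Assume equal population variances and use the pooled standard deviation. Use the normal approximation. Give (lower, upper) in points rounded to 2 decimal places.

s_p = √[((n₁−1)s₁² + (n₂−1)s₂²)/(n₁+n₂−2)] = √[(62·14² + 177·8²)/239] = 9.9117.
SE = 9.9117·√(1/63 + 1/178) = 1.4530.
With z* = 2.576, margin = 2.576 × 1.4530 = 3.7429.
x̄₁ − x̄₂ = 70.6 − 69.5 = 1.1000; interval 1.1000 ± 3.7429 = (-2.64, 4.84).

(-2.64, 4.84)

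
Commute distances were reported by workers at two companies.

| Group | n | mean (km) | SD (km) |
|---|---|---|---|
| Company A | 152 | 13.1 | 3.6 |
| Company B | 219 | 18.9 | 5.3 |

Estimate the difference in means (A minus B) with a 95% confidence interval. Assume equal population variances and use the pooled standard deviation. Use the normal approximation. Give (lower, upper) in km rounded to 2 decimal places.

s_p = √[((n₁−1)s₁² + (n₂−1)s₂²)/(n₁+n₂−2)] = √[(151·3.6² + 218·5.3²)/369] = 4.6796.
SE = 4.6796·√(1/152 + 1/219) = 0.4940.
With z* = 1.960, margin = 1.960 × 0.4940 = 0.9682.
x̄₁ − x̄₂ = 13.1 − 18.9 = -5.8000; interval -5.8000 ± 0.9682 = (-6.77, -4.83).

(-6.77, -4.83)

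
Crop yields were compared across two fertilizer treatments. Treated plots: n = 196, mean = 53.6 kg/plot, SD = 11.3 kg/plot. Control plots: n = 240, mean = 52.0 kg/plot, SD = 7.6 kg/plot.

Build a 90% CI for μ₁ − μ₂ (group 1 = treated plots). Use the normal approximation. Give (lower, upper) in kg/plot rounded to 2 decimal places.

(0.05, 3.15)

Per-group SEs: s₁/√n₁ = 11.3/√196 = 0.8071, s₂/√n₂ = 7.6/√240 = 0.4906.
Unpooled SE of the difference: √(0.65141041 + 0.24068836) = 0.9445.
Margin of error = z* · SE = 1.645 × 0.9445 = 1.5537.
x̄₁ − x̄₂ = 53.6 − 52.0 = 1.6000.
CI: 1.6000 ± 1.5537 = (0.05, 3.15).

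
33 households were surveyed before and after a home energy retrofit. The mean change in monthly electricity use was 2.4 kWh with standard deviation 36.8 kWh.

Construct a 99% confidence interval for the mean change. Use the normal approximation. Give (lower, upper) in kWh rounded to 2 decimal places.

This is a matched-pairs design, so SE = s_d/√n = 36.8/√33 = 6.4061.
Margin = 2.576 × 6.4061 = 16.5021; the interval is 2.4 ± 16.5021 = (-14.10, 18.90).

(-14.10, 18.90)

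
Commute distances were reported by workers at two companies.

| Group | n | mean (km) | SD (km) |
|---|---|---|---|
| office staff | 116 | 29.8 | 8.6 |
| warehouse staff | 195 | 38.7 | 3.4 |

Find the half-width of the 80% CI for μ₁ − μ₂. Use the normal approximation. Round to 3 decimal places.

1.070

Per-group SEs: s₁/√n₁ = 8.6/√116 = 0.7985, s₂/√n₂ = 3.4/√195 = 0.2435.
Unpooled SE of the difference: √(0.63760225 + 0.05929225) = 0.8348.
Margin of error = z* · SE = 1.282 × 0.8348 = 1.0702.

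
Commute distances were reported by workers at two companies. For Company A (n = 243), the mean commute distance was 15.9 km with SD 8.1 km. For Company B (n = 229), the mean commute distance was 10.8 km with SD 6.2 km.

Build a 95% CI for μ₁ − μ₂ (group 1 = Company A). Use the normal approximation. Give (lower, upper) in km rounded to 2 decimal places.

SE₁ = s₁/√n₁ = 8.1/√243 = 0.5196; SE₂ = 6.2/√229 = 0.4097.
Independent samples, unequal variances: SE_diff = √(SE₁² + SE₂²) = √(0.26998416 + 0.16785409) = 0.6617.
z* = 1.960, so margin of error = 1.960 × 0.6617 = 1.2969.
Difference in means = 15.9 − 10.8 = 5.1000.
5.1000 ± 1.2969 → (3.80, 6.40).

(3.80, 6.40)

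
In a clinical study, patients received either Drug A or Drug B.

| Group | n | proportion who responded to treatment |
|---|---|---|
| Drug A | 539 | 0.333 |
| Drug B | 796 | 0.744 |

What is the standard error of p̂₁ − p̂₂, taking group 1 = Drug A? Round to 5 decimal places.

SE₁ = √(p̂₁(1−p̂₁)/n₁) = √(0.3330·0.6670/539) = 0.02030; SE₂ = √(0.7440·0.2560/796) = 0.01547.
Independent samples: SE of the difference = √(SE₁² + SE₂²) = √(0.00041209 + 0.0002393209) = 0.02552.

0.02552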